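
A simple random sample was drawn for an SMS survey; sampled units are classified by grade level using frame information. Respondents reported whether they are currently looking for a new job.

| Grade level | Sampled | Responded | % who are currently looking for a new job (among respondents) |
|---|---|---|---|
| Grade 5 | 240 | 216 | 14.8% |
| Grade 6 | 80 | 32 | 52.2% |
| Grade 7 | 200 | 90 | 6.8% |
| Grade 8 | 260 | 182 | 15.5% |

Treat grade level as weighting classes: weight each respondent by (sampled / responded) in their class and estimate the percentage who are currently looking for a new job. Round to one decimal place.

16.8%

Response rates by class: Grade 5 216/240 = 90%, Grade 6 32/80 = 40%, Grade 7 90/200 = 45%, Grade 8 182/260 = 70%.
Inverse-response-rate weighting restores each class to its sampled count, so class totals weight by n_sampled:
  Grade 5: 240 × 14.8 = 3552
  Grade 6: 80 × 52.2 = 4176
  Grade 7: 200 × 6.8 = 1360
  Grade 8: 260 × 15.5 = 4030
Adjusted estimate = 13,118 / 780 = 16.8179 → 16.8%.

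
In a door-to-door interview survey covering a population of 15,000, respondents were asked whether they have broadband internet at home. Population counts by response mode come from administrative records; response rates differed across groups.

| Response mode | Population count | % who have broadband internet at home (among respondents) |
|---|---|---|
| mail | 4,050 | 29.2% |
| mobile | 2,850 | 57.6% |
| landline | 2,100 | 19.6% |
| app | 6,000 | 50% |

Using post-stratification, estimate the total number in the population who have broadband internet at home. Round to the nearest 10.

Apply each group's respondent rate to its population count:
  mail: 4,050 × 29.2% = 1182.6
  mobile: 2,850 × 57.6% = 1641.6
  landline: 2,100 × 19.6% = 411.6
  app: 6,000 × 50% = 3000
Estimated total = 6235.8 → 6,240.

6,240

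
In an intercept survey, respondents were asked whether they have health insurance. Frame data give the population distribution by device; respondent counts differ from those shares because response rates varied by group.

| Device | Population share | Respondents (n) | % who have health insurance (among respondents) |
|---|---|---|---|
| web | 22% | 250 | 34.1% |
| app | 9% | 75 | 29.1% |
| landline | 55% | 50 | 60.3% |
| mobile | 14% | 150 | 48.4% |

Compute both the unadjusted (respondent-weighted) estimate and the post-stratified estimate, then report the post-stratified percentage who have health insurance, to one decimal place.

50.1%

Without adjustment, the pooled respondent share is:
  (250/525)×34.1 + (75/525)×29.1 + (50/525)×60.3 + (150/525)×48.4 = 39.9667%
Post-stratified estimate weights by population shares:
  0.22×34.1 + 0.09×29.1 + 0.55×60.3 + 0.14×48.4 = 50.062%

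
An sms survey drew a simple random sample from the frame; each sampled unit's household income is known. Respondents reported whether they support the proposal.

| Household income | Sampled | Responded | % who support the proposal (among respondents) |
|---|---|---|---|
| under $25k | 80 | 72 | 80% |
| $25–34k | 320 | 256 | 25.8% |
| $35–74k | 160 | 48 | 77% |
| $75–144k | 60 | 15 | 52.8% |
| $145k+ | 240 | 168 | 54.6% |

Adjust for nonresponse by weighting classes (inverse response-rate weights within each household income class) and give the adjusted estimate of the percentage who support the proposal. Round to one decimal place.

Class response rates: under $25k 72/80 = 90%, $25–34k 256/320 = 80%, $35–74k 48/160 = 30%, $75–144k 15/60 = 25%, $145k+ 168/240 = 70%.
Weighting each respondent by the inverse class response rate inflates each class back to its sampled size, so the class weight is n_sampled:
  under $25k: 80 × 80 = 6400
  $25–34k: 320 × 25.8 = 8256
  $35–74k: 160 × 77 = 12,320
  $75–144k: 60 × 52.8 = 3168
  $145k+: 240 × 54.6 = 13,104
Adjusted estimate = 43,248 / 860 = 50.2884 → 50.3%.

50.3%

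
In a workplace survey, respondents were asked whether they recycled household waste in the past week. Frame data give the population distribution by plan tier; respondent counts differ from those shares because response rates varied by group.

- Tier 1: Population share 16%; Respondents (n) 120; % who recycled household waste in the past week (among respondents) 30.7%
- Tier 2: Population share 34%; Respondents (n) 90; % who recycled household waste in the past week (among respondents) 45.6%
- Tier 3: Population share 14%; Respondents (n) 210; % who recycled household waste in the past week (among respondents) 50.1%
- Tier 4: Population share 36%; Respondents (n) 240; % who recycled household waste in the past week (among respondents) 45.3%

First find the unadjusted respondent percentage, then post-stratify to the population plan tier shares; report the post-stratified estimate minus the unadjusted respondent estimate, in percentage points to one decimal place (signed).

-0.5 percentage points

Naive respondent-only estimate (weights = respondent counts):
  (120/660)×30.7 + (90/660)×45.6 + (210/660)×50.1 + (240/660)×45.3 = 44.2136%
Post-stratified estimate weights by population shares:
  0.16×30.7 + 0.34×45.6 + 0.14×50.1 + 0.36×45.3 = 43.738%
Difference = 43.738 − 44.2136 = -0.4756 pp.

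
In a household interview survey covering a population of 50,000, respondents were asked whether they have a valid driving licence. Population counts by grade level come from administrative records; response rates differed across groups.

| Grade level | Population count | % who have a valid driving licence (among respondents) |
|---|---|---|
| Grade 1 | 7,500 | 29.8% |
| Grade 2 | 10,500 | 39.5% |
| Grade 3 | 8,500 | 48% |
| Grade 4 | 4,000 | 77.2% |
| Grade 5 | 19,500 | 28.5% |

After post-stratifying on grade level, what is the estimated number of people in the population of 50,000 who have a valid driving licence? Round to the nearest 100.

Each cell contributes its population count × the respondent rate:
  Grade 1: 7,500 × 29.8% = 2235
  Grade 2: 10,500 × 39.5% = 4147.5
  Grade 3: 8,500 × 48% = 4080
  Grade 4: 4,000 × 77.2% = 3088
  Grade 5: 19,500 × 28.5% = 5557.5
Estimated total = 19,108 → 19,100.

19,100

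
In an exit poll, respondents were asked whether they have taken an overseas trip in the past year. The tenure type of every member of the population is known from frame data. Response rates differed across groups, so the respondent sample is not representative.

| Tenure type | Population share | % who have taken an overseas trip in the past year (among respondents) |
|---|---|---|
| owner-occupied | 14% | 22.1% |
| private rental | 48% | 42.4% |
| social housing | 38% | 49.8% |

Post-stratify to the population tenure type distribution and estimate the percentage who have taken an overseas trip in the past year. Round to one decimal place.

Weight each group's respondent value by its population share:
  owner-occupied: 0.14 × 22.1 = 3.094
  private rental: 0.48 × 42.4 = 20.352
  social housing: 0.38 × 49.8 = 18.924
Post-stratified estimate = 42.37 → 42.4%.

42.4%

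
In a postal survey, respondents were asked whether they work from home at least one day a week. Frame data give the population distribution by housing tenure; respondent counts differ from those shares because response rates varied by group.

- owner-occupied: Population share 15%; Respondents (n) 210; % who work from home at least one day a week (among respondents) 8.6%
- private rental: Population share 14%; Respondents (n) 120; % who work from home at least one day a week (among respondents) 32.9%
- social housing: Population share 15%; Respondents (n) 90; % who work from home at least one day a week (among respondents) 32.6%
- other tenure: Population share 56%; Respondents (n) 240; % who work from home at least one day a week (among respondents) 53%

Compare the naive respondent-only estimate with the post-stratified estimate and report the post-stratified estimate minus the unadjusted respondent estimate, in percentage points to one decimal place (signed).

Naive respondent-only estimate (weights = respondent counts):
  (210/660)×8.6 + (120/660)×32.9 + (90/660)×32.6 + (240/660)×53 = 32.4364%
Post-stratified estimate weights by population shares:
  0.15×8.6 + 0.14×32.9 + 0.15×32.6 + 0.56×53 = 40.466%
Difference = 40.466 − 32.4364 = 8.0296 pp.

+8.0 percentage points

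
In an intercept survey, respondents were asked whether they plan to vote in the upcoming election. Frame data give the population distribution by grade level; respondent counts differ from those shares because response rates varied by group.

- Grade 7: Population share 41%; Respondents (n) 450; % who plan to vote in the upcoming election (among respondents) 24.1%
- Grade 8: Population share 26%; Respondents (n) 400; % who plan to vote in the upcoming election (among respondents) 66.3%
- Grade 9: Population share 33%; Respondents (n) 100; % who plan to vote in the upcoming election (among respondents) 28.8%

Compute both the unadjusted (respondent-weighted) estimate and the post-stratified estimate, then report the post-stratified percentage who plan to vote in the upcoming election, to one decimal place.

36.6%

Without adjustment, the pooled respondent share is:
  (450/950)×24.1 + (400/950)×66.3 + (100/950)×28.8 = 42.3632%
Post-stratifying to population shares instead:
  0.41×24.1 + 0.26×66.3 + 0.33×28.8 = 36.623%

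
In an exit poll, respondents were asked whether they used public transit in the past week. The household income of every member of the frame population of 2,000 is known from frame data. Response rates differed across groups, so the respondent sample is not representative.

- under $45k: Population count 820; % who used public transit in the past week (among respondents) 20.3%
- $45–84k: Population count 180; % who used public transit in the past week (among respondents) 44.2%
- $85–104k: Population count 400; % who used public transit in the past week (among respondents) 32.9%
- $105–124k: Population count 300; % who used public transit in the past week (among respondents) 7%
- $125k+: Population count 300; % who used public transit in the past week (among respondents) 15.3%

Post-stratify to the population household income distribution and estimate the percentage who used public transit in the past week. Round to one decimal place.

Post-stratification weights by population share, not respondent share:
  under $45k: (820/2,000) × 20.3 = 8.323
  $45–84k: (180/2,000) × 44.2 = 3.978
  $85–104k: (400/2,000) × 32.9 = 6.58
  $105–124k: (300/2,000) × 7 = 1.05
  $125k+: (300/2,000) × 15.3 = 2.295
Post-stratified estimate = 22.226 → 22.2%.

22.2%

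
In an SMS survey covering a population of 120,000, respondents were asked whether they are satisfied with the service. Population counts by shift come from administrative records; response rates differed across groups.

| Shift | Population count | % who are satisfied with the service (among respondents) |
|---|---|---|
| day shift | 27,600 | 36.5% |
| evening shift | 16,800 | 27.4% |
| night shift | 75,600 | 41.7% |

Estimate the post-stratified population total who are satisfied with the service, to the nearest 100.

Each cell contributes its population count × the respondent rate:
  day shift: 27,600 × 36.5% = 10,074
  evening shift: 16,800 × 27.4% = 4603.2
  night shift: 75,600 × 41.7% = 31525.2
Estimated total = 46202.4 → 46,200.

46,200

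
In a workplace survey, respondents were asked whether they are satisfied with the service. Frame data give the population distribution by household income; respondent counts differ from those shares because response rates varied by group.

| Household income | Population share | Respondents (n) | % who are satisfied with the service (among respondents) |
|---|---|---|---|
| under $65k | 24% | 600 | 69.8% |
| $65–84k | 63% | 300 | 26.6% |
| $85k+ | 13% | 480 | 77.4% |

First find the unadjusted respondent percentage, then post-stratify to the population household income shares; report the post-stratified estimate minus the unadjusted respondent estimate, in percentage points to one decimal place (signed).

Naive respondent-only estimate (weights = respondent counts):
  (600/1380)×69.8 + (300/1380)×26.6 + (480/1380)×77.4 = 63.0522%
Reweighting by population household income shares:
  0.24×69.8 + 0.63×26.6 + 0.13×77.4 = 43.572%
Difference = 43.572 − 63.0522 = -19.4802 pp.

-19.5 percentage points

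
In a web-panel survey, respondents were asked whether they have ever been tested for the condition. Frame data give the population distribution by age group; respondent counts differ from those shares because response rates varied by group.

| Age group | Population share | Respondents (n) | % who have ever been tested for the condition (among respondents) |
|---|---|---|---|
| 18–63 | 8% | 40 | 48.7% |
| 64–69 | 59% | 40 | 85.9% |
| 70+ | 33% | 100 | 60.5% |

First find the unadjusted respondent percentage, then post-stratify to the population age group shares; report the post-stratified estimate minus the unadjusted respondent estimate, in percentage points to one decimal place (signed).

Naive respondent-only estimate (weights = respondent counts):
  (40/180)×48.7 + (40/180)×85.9 + (100/180)×60.5 = 63.5222%
Post-stratified estimate weights by population shares:
  0.08×48.7 + 0.59×85.9 + 0.33×60.5 = 74.542%
Difference = 74.542 − 63.5222 = 11.0198 pp.

+11.0 percentage points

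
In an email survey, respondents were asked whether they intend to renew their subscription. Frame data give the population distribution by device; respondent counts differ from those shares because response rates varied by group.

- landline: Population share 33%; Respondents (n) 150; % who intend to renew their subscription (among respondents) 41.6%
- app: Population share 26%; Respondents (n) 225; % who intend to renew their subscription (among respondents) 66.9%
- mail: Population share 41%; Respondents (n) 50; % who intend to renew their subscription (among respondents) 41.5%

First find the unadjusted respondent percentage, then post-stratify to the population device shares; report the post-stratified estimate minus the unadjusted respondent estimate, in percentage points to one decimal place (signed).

Naive respondent-only estimate (weights = respondent counts):
  (150/425)×41.6 + (225/425)×66.9 + (50/425)×41.5 = 54.9824%
Post-stratified estimate weights by population shares:
  0.33×41.6 + 0.26×66.9 + 0.41×41.5 = 48.137%
Difference = 48.137 − 54.9824 = -6.8454 pp.

-6.8 percentage points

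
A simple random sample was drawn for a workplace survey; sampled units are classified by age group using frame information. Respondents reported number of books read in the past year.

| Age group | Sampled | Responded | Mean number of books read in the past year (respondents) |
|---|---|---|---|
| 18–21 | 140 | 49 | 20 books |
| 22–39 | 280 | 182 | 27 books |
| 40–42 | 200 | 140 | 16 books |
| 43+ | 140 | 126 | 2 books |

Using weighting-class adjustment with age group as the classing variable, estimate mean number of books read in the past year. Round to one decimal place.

18.2

Class response rates: 18–21 49/140 = 35%, 22–39 182/280 = 65%, 40–42 140/200 = 70%, 43+ 126/140 = 90%.
With weight = n_sampled/n_responded per class, the weighted class total is n_sampled:
  18–21: 140 × 20 = 2800
  22–39: 280 × 27 = 7560
  40–42: 200 × 16 = 3200
  43+: 140 × 2 = 280
Adjusted estimate = 13,840 / 760 = 18.2105 → 18.2.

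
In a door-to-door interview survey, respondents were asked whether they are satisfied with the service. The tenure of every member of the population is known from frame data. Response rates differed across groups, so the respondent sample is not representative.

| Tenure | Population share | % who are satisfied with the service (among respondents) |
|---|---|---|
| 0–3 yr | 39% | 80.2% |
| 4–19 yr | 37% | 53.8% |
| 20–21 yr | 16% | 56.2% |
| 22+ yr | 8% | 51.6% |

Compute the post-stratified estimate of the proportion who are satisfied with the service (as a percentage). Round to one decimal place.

Each cell contributes population-share × respondent value:
  0–3 yr: 0.39 × 80.2 = 31.278
  4–19 yr: 0.37 × 53.8 = 19.906
  20–21 yr: 0.16 × 56.2 = 8.992
  22+ yr: 0.08 × 51.6 = 4.128
Post-stratified estimate = 64.304 → 64.3%.

64.3%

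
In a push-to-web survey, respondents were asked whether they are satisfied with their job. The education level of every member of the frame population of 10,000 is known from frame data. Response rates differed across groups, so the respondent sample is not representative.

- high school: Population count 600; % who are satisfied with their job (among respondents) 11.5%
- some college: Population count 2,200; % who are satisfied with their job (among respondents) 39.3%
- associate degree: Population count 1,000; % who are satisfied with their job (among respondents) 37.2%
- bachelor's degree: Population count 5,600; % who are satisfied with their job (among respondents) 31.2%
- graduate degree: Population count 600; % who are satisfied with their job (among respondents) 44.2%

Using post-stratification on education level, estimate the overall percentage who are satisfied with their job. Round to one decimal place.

33.2%

Post-stratification weights by population share, not respondent share:
  high school: (600/10,000) × 11.5 = 0.69
  some college: (2,200/10,000) × 39.3 = 8.646
  associate degree: (1,000/10,000) × 37.2 = 3.72
  bachelor's degree: (5,600/10,000) × 31.2 = 17.472
  graduate degree: (600/10,000) × 44.2 = 2.652
Post-stratified estimate = 33.18 → 33.2%.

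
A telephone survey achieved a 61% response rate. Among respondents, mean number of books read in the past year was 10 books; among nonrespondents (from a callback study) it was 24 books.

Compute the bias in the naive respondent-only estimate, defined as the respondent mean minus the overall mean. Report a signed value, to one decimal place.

-5.5

Nonresponse fraction = 1 − 0.61 = 0.39.
Bias = (nonresponse fraction) × (respondent mean − nonrespondent mean)
     = 0.39 × (10 − 24) = 0.39 × -14 = -5.46.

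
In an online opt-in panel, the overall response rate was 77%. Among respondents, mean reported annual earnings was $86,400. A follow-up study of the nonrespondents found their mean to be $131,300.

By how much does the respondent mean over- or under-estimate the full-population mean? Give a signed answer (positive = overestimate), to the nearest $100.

-$10,300

Nonresponse fraction = 1 − 0.77 = 0.23.
Bias = (nonresponse fraction) × (respondent mean − nonrespondent mean)
     = 0.23 × (86,400 − 131,300) = 0.23 × -44,900 = -10,327.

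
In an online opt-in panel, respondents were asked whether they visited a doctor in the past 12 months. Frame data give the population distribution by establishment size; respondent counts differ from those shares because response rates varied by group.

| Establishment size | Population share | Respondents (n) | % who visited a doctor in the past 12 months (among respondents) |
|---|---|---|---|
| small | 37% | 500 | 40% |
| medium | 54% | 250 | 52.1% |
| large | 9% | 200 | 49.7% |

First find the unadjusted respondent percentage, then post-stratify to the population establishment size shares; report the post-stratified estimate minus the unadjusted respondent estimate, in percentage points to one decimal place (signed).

+2.2 percentage points

Without adjustment, the pooled respondent share is:
  (500/950)×40 + (250/950)×52.1 + (200/950)×49.7 = 45.2263%
Post-stratified estimate weights by population shares:
  0.37×40 + 0.54×52.1 + 0.09×49.7 = 47.407%
Difference = 47.407 − 45.2263 = 2.1807 pp.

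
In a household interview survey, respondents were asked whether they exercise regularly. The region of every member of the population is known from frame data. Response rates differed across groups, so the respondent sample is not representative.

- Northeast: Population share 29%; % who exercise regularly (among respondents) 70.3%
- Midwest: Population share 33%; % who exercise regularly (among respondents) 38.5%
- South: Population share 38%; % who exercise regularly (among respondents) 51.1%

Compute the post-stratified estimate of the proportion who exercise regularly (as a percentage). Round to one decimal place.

52.5%

Each cell contributes population-share × respondent value:
  Northeast: 0.29 × 70.3 = 20.387
  Midwest: 0.33 × 38.5 = 12.705
  South: 0.38 × 51.1 = 19.418
Post-stratified estimate = 52.51 → 52.5%.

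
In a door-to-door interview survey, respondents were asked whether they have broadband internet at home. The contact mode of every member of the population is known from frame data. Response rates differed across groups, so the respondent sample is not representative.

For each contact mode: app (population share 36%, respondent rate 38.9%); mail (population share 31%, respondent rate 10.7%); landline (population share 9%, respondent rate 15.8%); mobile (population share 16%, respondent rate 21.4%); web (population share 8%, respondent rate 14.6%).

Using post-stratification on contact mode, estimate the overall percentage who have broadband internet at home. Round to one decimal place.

23.3%

Post-stratification weights by population share, not respondent share:
  app: 0.36 × 38.9 = 14.004
  mail: 0.31 × 10.7 = 3.317
  landline: 0.09 × 15.8 = 1.422
  mobile: 0.16 × 21.4 = 3.424
  web: 0.08 × 14.6 = 1.168
Post-stratified estimate = 23.335 → 23.3%.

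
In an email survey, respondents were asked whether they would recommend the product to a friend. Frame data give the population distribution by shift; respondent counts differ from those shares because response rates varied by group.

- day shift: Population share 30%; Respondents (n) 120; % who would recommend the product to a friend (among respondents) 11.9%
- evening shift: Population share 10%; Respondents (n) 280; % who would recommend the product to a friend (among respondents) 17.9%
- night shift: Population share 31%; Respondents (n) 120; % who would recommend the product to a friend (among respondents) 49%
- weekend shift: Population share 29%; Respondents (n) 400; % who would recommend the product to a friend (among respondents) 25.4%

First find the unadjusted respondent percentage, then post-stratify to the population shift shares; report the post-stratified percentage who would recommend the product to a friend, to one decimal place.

27.9%

Naive respondent-only estimate (weights = respondent counts):
  (120/920)×11.9 + (280/920)×17.9 + (120/920)×49 + (400/920)×25.4 = 24.4348%
Post-stratified estimate weights by population shares:
  0.3×11.9 + 0.1×17.9 + 0.31×49 + 0.29×25.4 = 27.916%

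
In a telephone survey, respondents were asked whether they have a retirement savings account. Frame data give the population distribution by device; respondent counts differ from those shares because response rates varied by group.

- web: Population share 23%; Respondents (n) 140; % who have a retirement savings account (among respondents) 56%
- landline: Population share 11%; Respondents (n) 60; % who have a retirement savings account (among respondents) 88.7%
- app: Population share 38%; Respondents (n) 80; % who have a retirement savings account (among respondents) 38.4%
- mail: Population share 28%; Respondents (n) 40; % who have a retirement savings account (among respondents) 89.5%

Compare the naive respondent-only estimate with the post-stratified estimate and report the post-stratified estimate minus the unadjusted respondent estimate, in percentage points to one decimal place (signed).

Without adjustment, the pooled respondent share is:
  (140/320)×56 + (60/320)×88.7 + (80/320)×38.4 + (40/320)×89.5 = 61.9188%
Post-stratified estimate weights by population shares:
  0.23×56 + 0.11×88.7 + 0.38×38.4 + 0.28×89.5 = 62.289%
Difference = 62.289 − 61.9188 = 0.3702 pp.

+0.4 percentage points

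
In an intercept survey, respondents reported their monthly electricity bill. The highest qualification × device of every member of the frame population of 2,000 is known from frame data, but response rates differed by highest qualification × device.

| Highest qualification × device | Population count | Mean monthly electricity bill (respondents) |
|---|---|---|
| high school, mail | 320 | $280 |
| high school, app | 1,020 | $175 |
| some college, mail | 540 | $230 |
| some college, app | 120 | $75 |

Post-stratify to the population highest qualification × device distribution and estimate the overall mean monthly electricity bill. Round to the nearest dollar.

$201

Post-stratification weights by population share, not respondent share:
  high school, mail: (320/2,000) × 280 = 44.8
  high school, app: (1,020/2,000) × 175 = 89.25
  some college, mail: (540/2,000) × 230 = 62.1
  some college, app: (120/2,000) × 75 = 4.5
Post-stratified estimate = 200.65 → $201.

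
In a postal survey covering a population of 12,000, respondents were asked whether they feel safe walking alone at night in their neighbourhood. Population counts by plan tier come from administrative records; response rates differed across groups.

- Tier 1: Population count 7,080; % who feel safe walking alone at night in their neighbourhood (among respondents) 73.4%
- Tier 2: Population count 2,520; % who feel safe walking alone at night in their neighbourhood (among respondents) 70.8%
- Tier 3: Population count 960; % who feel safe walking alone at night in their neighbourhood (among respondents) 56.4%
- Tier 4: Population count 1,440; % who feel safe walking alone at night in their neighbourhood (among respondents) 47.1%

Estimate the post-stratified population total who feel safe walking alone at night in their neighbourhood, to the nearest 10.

8,200

Estimated count per cell = population count × respondent percentage:
  Tier 1: 7,080 × 73.4% = 5196.72
  Tier 2: 2,520 × 70.8% = 1784.16
  Tier 3: 960 × 56.4% = 541.44
  Tier 4: 1,440 × 47.1% = 678.24
Estimated total = 8200.56 → 8,200.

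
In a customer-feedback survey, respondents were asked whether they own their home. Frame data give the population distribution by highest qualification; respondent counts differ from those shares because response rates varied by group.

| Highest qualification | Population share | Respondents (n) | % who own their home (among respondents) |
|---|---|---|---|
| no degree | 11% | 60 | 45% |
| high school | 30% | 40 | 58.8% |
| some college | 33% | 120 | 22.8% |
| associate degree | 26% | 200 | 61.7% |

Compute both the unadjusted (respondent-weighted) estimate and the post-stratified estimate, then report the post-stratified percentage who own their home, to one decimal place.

Naive respondent-only estimate (weights = respondent counts):
  (60/420)×45 + (40/420)×58.8 + (120/420)×22.8 + (200/420)×61.7 = 47.9238%
Post-stratifying to population shares instead:
  0.11×45 + 0.3×58.8 + 0.33×22.8 + 0.26×61.7 = 46.156%

46.2%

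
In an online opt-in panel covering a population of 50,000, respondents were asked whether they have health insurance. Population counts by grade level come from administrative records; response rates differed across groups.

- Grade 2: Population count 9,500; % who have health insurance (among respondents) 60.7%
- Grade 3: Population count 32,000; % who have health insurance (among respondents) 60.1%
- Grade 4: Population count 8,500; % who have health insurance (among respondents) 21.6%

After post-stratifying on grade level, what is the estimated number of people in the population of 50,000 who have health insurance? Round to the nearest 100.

26,800

Estimated count per cell = population count × respondent percentage:
  Grade 2: 9,500 × 60.7% = 5766.5
  Grade 3: 32,000 × 60.1% = 19,232
  Grade 4: 8,500 × 21.6% = 1836
Estimated total = 26834.5 → 26,800.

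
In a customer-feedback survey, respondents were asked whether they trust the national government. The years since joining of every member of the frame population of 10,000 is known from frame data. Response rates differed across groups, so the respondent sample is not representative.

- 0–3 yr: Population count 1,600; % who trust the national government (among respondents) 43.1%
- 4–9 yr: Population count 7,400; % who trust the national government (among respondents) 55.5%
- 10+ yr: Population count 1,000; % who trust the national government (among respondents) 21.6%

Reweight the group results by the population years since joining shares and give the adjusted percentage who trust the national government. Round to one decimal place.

50.1%

Weight each group's respondent value by its population share:
  0–3 yr: (1,600/10,000) × 43.1 = 6.896
  4–9 yr: (7,400/10,000) × 55.5 = 41.07
  10+ yr: (1,000/10,000) × 21.6 = 2.16
Post-stratified estimate = 50.126 → 50.1%.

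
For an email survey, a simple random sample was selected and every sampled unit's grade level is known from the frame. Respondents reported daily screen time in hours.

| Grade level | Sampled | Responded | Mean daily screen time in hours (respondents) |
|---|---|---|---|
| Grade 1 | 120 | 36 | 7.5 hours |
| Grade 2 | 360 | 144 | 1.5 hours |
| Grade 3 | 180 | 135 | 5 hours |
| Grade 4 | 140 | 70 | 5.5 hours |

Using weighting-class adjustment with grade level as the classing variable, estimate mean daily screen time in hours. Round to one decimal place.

Response rates by class: Grade 1 36/120 = 30%, Grade 2 144/360 = 40%, Grade 3 135/180 = 75%, Grade 4 70/140 = 50%.
Weighting each respondent by the inverse class response rate inflates each class back to its sampled size, so the class weight is n_sampled:
  Grade 1: 120 × 7.5 = 900
  Grade 2: 360 × 1.5 = 540
  Grade 3: 180 × 5 = 900
  Grade 4: 140 × 5.5 = 770
Adjusted estimate = 3110 / 800 = 3.8875 → 3.9.

3.9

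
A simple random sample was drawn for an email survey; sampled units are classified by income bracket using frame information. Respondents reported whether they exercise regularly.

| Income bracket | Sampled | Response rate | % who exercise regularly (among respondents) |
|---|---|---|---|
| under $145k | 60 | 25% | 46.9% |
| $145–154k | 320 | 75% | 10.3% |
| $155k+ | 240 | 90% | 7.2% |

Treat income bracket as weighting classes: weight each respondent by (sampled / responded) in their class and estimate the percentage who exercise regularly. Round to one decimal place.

12.6%

Each respondent's weight = sampled/responded in their class; summing within a class gives n_sampled, so:
  under $145k: 60 × 46.9 = 2814
  $145–154k: 320 × 10.3 = 3296
  $155k+: 240 × 7.2 = 1728
Adjusted estimate = 7838 / 620 = 12.6419 → 12.6%.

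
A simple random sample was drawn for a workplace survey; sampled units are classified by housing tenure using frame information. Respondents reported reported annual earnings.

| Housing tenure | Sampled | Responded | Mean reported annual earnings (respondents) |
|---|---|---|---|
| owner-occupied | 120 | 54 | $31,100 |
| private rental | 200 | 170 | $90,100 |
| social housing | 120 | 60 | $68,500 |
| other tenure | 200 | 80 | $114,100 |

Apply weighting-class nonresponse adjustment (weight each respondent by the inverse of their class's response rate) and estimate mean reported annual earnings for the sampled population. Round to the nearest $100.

$82,500

Response rates by class: owner-occupied 54/120 = 45%, private rental 170/200 = 85%, social housing 60/120 = 50%, other tenure 80/200 = 40%.
With weight = n_sampled/n_responded per class, the weighted class total is n_sampled:
  owner-occupied: 120 × 31,100 = 3,732,000
  private rental: 200 × 90,100 = 18,020,000
  social housing: 120 × 68,500 = 8,220,000
  other tenure: 200 × 114,100 = 22,820,000
Adjusted estimate = 52,792,000 / 640 = 82487.5 → $82,500.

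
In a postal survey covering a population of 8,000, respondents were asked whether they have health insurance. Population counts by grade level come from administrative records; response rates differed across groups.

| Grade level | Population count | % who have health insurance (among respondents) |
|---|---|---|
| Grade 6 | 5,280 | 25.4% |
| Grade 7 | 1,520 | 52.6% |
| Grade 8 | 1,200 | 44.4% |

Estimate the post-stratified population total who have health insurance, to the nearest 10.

Apply each group's respondent rate to its population count:
  Grade 6: 5,280 × 25.4% = 1341.12
  Grade 7: 1,520 × 52.6% = 799.52
  Grade 8: 1,200 × 44.4% = 532.8
Estimated total = 2673.44 → 2,670.

2,670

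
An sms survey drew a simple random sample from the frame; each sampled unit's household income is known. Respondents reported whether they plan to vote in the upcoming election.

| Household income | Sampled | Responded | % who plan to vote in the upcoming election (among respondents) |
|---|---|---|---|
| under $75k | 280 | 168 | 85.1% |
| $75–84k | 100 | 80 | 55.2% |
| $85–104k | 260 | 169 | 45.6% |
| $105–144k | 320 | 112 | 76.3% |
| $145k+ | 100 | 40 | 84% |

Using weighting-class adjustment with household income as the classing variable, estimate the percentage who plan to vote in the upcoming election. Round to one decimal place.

69.8%

Class response rates: under $75k 168/280 = 60%, $75–84k 80/100 = 80%, $85–104k 169/260 = 65%, $105–144k 112/320 = 35%, $145k+ 40/100 = 40%.
Each respondent's weight = sampled/responded in their class; summing within a class gives n_sampled, so:
  under $75k: 280 × 85.1 = 23,828
  $75–84k: 100 × 55.2 = 5520
  $85–104k: 260 × 45.6 = 11,856
  $105–144k: 320 × 76.3 = 24,416
  $145k+: 100 × 84 = 8400
Adjusted estimate = 74,020 / 1,060 = 69.8302 → 69.8%.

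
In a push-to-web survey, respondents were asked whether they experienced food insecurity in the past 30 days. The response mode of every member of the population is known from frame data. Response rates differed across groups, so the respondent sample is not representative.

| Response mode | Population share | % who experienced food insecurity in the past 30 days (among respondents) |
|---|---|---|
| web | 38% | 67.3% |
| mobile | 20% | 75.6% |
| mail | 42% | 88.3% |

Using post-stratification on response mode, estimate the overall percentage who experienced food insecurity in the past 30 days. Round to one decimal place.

77.8%

Weight each group's respondent value by its population share:
  web: 0.38 × 67.3 = 25.574
  mobile: 0.2 × 75.6 = 15.12
  mail: 0.42 × 88.3 = 37.086
Post-stratified estimate = 77.78 → 77.8%.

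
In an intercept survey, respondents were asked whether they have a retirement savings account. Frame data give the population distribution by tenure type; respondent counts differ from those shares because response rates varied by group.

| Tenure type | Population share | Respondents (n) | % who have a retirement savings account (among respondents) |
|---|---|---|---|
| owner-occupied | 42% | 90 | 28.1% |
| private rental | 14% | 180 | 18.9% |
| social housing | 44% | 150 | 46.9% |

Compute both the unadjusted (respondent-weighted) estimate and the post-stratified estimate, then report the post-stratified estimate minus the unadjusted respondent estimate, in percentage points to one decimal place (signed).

+4.2 percentage points

Without adjustment, the pooled respondent share is:
  (90/420)×28.1 + (180/420)×18.9 + (150/420)×46.9 = 30.8714%
Post-stratifying to population shares instead:
  0.42×28.1 + 0.14×18.9 + 0.44×46.9 = 35.084%
Difference = 35.084 − 30.8714 = 4.2126 pp.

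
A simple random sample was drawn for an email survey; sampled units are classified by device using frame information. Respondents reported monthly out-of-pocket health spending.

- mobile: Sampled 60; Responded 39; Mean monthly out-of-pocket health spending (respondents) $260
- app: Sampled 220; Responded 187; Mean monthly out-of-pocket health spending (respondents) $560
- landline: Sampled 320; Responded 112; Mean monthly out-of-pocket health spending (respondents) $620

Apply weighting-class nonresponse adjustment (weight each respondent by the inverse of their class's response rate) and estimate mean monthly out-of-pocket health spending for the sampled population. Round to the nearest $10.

Response rates by class: mobile 39/60 = 65%, app 187/220 = 85%, landline 112/320 = 35%.
Each respondent's weight = sampled/responded in their class; summing within a class gives n_sampled, so:
  mobile: 60 × 260 = 15,600
  app: 220 × 560 = 123,200
  landline: 320 × 620 = 198,400
Adjusted estimate = 337,200 / 600 = 562 → $560.

$560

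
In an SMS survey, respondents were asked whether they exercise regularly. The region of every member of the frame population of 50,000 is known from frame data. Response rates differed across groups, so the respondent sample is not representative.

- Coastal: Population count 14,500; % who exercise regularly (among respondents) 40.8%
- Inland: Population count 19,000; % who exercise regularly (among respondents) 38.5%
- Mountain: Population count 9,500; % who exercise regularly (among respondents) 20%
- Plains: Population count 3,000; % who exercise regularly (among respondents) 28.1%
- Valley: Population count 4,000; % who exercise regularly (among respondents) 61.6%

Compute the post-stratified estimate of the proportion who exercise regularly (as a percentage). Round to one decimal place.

Each cell contributes population-share × respondent value:
  Coastal: (14,500/50,000) × 40.8 = 11.832
  Inland: (19,000/50,000) × 38.5 = 14.63
  Mountain: (9,500/50,000) × 20 = 3.8
  Plains: (3,000/50,000) × 28.1 = 1.686
  Valley: (4,000/50,000) × 61.6 = 4.928
Post-stratified estimate = 36.876 → 36.9%.

36.9%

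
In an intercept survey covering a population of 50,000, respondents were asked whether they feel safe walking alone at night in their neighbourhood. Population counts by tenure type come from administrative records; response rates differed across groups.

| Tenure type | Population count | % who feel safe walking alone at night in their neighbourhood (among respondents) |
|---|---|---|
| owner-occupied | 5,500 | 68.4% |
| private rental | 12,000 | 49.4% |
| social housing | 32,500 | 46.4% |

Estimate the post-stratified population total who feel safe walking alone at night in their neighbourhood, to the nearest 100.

24,800

Apply each group's respondent rate to its population count:
  owner-occupied: 5,500 × 68.4% = 3762
  private rental: 12,000 × 49.4% = 5928
  social housing: 32,500 × 46.4% = 15,080
Estimated total = 24,770 → 24,800.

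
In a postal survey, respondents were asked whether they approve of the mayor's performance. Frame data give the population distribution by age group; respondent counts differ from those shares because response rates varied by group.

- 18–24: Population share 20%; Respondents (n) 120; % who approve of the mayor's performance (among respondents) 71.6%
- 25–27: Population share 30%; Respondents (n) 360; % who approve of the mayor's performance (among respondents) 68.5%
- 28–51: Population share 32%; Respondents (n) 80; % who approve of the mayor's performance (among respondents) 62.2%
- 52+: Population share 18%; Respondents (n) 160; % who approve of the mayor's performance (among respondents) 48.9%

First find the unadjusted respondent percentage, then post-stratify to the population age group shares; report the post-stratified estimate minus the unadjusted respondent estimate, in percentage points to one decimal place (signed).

Naive respondent-only estimate (weights = respondent counts):
  (120/720)×71.6 + (360/720)×68.5 + (80/720)×62.2 + (160/720)×48.9 = 63.9611%
Post-stratified estimate weights by population shares:
  0.2×71.6 + 0.3×68.5 + 0.32×62.2 + 0.18×48.9 = 63.576%
Difference = 63.576 − 63.9611 = -0.3851 pp.

-0.4 percentage points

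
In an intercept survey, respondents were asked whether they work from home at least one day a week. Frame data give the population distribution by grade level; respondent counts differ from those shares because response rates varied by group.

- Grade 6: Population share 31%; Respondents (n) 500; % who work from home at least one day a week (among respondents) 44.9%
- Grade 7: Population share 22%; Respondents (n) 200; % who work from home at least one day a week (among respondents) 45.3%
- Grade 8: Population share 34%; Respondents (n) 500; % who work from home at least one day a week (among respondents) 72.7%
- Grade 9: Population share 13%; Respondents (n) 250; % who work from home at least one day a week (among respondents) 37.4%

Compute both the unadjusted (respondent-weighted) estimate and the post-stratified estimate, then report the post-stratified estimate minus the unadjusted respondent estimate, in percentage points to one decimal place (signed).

Without adjustment, the pooled respondent share is:
  (500/1450)×44.9 + (200/1450)×45.3 + (500/1450)×72.7 + (250/1450)×37.4 = 53.2483%
Reweighting by population grade level shares:
  0.31×44.9 + 0.22×45.3 + 0.34×72.7 + 0.13×37.4 = 53.465%
Difference = 53.465 − 53.2483 = 0.2167 pp.

+0.2 percentage points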